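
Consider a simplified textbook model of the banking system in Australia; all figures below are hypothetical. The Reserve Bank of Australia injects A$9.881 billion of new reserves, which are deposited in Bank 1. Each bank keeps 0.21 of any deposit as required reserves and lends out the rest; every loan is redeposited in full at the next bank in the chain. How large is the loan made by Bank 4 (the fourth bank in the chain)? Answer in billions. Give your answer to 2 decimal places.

Each bank lends a fraction (1 − rr) = 0.7900 of the deposit it receives, so Bank 4 receives 9.881·0.7900^3 and lends 9.881·0.7900^4 ≈ 3.8487 billion.

A$3.85 billion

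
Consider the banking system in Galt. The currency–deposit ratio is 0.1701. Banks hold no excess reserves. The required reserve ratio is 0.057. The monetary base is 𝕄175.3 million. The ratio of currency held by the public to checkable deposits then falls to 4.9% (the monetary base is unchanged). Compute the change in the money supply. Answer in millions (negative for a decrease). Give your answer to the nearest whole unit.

𝕄832 million

Initially m₁ = (1 + 0.1701) / (0.057 + 0.1701) ≈ 5.1524, so M₁ = 5.1524 × 175.3 ≈ 903.2157 million.
After the change m₂ = (1 + 0.049) / (0.057 + 0.049) ≈ 9.8962, so M₂ = 9.8962 × 175.3 ≈ 1734.8039 million.
ΔM = M₂ − M₁ = 1734.8039 − 903.2157 = 831.5882 million.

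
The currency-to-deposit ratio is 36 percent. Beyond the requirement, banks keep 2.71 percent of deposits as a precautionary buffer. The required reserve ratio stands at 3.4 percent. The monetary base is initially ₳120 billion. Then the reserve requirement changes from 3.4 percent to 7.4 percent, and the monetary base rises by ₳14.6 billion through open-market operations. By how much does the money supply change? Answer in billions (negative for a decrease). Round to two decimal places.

Before: m₁ = (1 + 0.36) / (0.034 + 0.0271 + 0.36) ≈ 3.229637, MB₁ = 120, so M₁ = 3.229637 × 120 ≈ 387.5564 billion.
After: m₂ = (1 + 0.36) / (0.074 + 0.0271 + 0.36) ≈ 2.949469, MB₂ = 120 + 14.6 = 134.6, so M₂ = 2.949469 × 134.6 ≈ 396.9985 billion.
ΔM = M₂ − M₁ = 396.9985 − 387.5564 = 9.4421 billion.

₳9.44 billion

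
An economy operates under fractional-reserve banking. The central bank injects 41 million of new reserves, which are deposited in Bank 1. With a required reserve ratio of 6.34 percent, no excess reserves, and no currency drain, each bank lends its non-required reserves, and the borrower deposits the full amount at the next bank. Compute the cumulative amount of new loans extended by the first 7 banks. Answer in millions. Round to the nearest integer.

223 million

Bank i lends (1 − rr)^i of the original deposit: Bank 1 lends 41·0.9366 = 38.4006, Bank 2 lends 41·0.9366² ≈ 35.9660, and so on.
Summing a geometric series: total = 41·[0.9366·(1 − 0.9366^7) / (1 − 0.9366)] ≈ 222.7503 million.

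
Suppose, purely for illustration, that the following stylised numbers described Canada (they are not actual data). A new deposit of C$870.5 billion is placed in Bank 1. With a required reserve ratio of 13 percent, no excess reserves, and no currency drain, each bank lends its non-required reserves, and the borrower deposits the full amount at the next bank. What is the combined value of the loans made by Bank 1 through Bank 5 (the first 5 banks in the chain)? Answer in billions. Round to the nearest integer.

Bank i lends (1 − rr)^i of the original deposit: Bank 1 lends 870.5·0.8700 = 757.3350, Bank 2 lends 870.5·0.8700² ≈ 658.8814, and so on.
Summing a geometric series: total = 870.5·[0.8700·(1 − 0.8700^5) / (1 − 0.8700)] ≈ 2922.0261 billion.

C$2922 billion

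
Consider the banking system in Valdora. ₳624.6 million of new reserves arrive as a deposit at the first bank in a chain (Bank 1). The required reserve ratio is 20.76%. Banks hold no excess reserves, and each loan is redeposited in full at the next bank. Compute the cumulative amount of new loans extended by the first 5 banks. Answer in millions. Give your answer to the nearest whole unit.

Bank i lends (1 − rr)^i of the original deposit: Bank 1 lends 624.6·0.7924 ≈ 494.9330, Bank 2 lends 624.6·0.7924² ≈ 392.1849, and so on.
Summing a geometric series: total = 624.6·[0.7924·(1 − 0.7924^5) / (1 − 0.7924)] ≈ 1639.2675 million.

₳1639 million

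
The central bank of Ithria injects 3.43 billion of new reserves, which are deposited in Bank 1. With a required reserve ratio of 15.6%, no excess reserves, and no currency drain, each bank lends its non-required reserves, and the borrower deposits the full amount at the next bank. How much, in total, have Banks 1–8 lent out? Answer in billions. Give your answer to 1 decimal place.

Bank i lends (1 − rr)^i of the original deposit: Bank 1 lends 3.43·0.8440 ≈ 2.8949, Bank 2 lends 3.43·0.8440² ≈ 2.4433, and so on.
Summing a geometric series: total = 3.43·[0.8440·(1 − 0.8440^8) / (1 − 0.8440)] ≈ 13.7791 billion.

13.8 billion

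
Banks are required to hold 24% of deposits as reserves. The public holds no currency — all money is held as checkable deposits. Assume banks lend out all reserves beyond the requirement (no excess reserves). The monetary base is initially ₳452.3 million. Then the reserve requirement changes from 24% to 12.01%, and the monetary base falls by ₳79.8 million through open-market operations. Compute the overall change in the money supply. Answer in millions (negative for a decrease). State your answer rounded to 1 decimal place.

₳1217.0 million

Before: m₁ = 1 / (0.24) ≈ 4.16667, MB₁ = 452.3, so M₁ = 4.16667 × 452.3 ≈ 1884.5848 million.
After: m₂ = 1 / (0.1201) ≈ 8.32639, MB₂ = 452.3 − 79.8 = 372.5, so M₂ = 8.32639 × 372.5 ≈ 3101.5803 million.
ΔM = M₂ − M₁ = 3101.5803 − 1884.5848 = 1216.9955 million.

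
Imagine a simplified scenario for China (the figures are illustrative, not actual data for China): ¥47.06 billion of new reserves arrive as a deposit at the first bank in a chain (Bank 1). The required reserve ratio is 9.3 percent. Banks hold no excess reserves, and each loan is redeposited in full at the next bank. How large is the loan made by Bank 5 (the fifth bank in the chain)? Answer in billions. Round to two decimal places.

¥28.89 billion

Each bank lends a fraction (1 − rr) = 0.9070 of the deposit it receives, so Bank 5 receives 47.06·0.9070^4 and lends 47.06·0.9070^5 ≈ 28.8861 billion.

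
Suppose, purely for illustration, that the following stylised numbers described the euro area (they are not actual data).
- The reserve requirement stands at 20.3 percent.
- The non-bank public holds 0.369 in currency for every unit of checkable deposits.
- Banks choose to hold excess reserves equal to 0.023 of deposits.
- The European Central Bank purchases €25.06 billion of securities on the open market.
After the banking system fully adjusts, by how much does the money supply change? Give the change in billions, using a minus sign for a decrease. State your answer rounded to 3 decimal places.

The money multiplier is m = (1 + c) / (rr + e + c) = (1 + 0.369) / (0.203 + 0.023 + 0.369) ≈ 2.300840.
The purchase adds 25.06 billion of base, so ΔM = m × ΔMB = 2.300840 × (+25.06) ≈ 57.6591 billion.

€57.659 billion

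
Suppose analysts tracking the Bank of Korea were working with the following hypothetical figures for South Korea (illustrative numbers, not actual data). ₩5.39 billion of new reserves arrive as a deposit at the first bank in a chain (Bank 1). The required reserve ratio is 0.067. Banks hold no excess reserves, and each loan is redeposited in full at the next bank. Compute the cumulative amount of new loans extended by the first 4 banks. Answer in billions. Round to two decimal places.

₩18.18 billion

Bank i lends (1 − rr)^i of the original deposit: Bank 1 lends 5.39·0.9330 ≈ 5.0289, Bank 2 lends 5.39·0.9330² ≈ 4.6919, and so on.
Summing a geometric series: total = 5.39·[0.9330·(1 − 0.9330^4) / (1 − 0.9330)] ≈ 18.1827 billion.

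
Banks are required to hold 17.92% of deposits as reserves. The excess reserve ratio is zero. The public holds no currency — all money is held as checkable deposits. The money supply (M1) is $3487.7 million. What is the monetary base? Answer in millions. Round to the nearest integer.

$625 million

With no currency drain and no excess reserves, the money multiplier is m = 1/rr = 1/0.1792 ≈ 5.58036.
The monetary base is MB = M / m = 3487.7 / 5.58036 ≈ 624.9955 million.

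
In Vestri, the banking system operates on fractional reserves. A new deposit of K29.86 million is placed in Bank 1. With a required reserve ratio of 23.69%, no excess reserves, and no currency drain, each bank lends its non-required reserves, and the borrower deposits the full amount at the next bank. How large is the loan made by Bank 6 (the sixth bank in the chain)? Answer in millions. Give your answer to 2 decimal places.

K5.90 million

Each bank lends a fraction (1 − rr) = 0.7631 of the deposit it receives, so Bank 6 receives 29.86·0.7631^5 and lends 29.86·0.7631^6 ≈ 5.8963 million.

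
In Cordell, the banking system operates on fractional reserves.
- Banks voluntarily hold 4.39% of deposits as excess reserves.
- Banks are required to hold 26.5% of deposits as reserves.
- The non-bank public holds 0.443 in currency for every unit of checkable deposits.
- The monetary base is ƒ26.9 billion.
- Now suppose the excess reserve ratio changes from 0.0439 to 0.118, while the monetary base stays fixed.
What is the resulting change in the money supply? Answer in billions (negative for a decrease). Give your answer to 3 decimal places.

Initially m₁ = (1 + 0.443) / (0.265 + 0.0439 + 0.443) ≈ 1.919138, so M₁ = 1.919138 × 26.9 ≈ 51.6248 billion.
After the change m₂ = (1 + 0.443) / (0.265 + 0.118 + 0.443) ≈ 1.746973, so M₂ = 1.746973 × 26.9 ≈ 46.9936 billion.
ΔM = M₂ − M₁ = 46.9936 − 51.6248 = -4.6312 billion.

-4.631 billion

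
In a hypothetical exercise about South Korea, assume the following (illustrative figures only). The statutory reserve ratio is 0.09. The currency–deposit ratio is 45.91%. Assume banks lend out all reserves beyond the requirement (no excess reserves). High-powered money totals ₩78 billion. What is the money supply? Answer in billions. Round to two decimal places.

The money multiplier is m = (1 + c) / (rr + c) = (1 + 0.4591) / (0.09 + 0.4591) ≈ 2.65726.
So M = m × MB = 2.65726 × 78 ≈ 207.2663 billion.

₩207.27 billion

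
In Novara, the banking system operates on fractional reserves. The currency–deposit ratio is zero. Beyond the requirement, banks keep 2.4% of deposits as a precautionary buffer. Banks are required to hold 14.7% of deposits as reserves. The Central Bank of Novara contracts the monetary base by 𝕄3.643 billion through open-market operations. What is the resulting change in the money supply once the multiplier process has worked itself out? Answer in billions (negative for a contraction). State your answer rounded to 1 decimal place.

-21.3 billion

The money multiplier is m = 1 / (rr + e) = 1 / (0.147 + 0.024) ≈ 5.8480.
The sale removes 3.643 billion of base, so ΔM = m × ΔMB = 5.8480 × (−3.643) ≈ -21.3043 billion.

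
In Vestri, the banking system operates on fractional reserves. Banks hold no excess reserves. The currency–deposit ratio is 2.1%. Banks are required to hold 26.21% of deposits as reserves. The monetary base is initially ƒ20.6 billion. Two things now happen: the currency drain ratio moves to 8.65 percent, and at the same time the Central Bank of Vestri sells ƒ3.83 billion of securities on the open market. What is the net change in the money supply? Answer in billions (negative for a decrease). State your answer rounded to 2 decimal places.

Before: m₁ = (1 + 0.021) / (0.2621 + 0.021) ≈ 3.60650, MB₁ = 20.6, so M₁ = 3.60650 × 20.6 = 74.2939 billion.
After: m₂ = (1 + 0.0865) / (0.2621 + 0.0865) ≈ 3.11675, MB₂ = 20.6 − 3.83 = 16.77, so M₂ = 3.11675 × 16.77 ≈ 52.2679 billion.
ΔM = M₂ − M₁ = 52.2679 − 74.2939 = -22.026 billion.

-22.03 billion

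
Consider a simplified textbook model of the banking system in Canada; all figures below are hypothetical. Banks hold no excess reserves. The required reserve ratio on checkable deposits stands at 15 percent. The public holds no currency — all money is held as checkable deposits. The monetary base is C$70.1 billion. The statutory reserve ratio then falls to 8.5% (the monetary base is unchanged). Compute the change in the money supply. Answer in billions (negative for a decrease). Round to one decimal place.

C$357.4 billion

Initially m₁ = 1 / (0.15) ≈ 6.6667, so M₁ = 6.6667 × 70.1 ≈ 467.3357 billion.
After the change m₂ = 1 / (0.085) ≈ 11.7647, so M₂ = 11.7647 × 70.1 ≈ 824.7055 billion.
ΔM = M₂ − M₁ = 824.7055 − 467.3357 = 357.3698 billion.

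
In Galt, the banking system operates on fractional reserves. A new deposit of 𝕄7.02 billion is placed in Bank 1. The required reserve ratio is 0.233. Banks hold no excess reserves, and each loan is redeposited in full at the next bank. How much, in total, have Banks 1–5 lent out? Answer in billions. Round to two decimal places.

Bank i lends (1 − rr)^i of the original deposit: Bank 1 lends 7.02·0.7670 ≈ 5.3843, Bank 2 lends 7.02·0.7670² ≈ 4.1298, and so on.
Summing a geometric series: total = 7.02·[0.7670·(1 − 0.7670^5) / (1 − 0.7670)] ≈ 16.9746 billion.

𝕄16.97 billion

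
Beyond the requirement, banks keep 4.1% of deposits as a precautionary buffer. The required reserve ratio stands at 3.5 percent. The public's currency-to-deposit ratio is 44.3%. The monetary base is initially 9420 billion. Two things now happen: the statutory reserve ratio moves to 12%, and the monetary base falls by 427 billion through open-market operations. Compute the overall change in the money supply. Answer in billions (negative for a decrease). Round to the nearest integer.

Before: m₁ = (1 + 0.443) / (0.035 + 0.041 + 0.443) ≈ 2.78035, MB₁ = 9420, so M₁ = 2.78035 × 9420 = 26190.897 billion.
After: m₂ = (1 + 0.443) / (0.12 + 0.041 + 0.443) ≈ 2.38907, MB₂ = 9420 − 427 = 8993, so M₂ = 2.38907 × 8993 ≈ 21484.9065 billion.
ΔM = M₂ − M₁ = 21484.9065 − 26190.897 = -4705.9905 billion.

-4706 billion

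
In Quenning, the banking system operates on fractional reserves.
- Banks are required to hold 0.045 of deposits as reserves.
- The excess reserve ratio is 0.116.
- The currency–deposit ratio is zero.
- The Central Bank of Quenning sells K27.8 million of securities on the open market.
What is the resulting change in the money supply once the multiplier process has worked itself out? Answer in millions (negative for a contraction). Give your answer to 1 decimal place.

-172.7 million

The money multiplier is m = 1 / (rr + e) = 1 / (0.045 + 0.116) ≈ 6.2112.
The sale removes 27.8 million of base, so ΔM = m × ΔMB = 6.2112 × (−27.8) ≈ -172.6714 million.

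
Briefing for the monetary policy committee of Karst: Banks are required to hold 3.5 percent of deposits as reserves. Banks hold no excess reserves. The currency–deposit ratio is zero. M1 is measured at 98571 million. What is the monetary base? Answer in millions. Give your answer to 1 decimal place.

3450.0 million

With no currency drain and no excess reserves, the money multiplier is m = 1/rr = 1/0.035 ≈ 28.5714286.
The monetary base is MB = M / m = 98571 / 28.5714286 ≈ 3449.985 million.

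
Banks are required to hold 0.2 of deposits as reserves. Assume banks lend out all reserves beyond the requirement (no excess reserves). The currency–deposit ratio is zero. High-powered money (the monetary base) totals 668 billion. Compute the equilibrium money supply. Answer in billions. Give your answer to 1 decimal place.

With no currency drain or excess reserves, the money multiplier is m = 1/rr = 1/0.2 = 5.
Money supply M = m × MB = 5 × 668 = 3340 billion.

3340.0 billion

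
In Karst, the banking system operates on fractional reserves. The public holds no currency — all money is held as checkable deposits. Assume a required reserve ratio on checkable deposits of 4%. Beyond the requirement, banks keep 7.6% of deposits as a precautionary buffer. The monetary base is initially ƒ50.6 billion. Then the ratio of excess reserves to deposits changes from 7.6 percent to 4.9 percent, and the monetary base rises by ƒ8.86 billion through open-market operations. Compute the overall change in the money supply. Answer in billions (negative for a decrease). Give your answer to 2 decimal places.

Before: m₁ = 1 / (0.04 + 0.076) ≈ 8.62069, MB₁ = 50.6, so M₁ = 8.62069 × 50.6 ≈ 436.2069 billion.
After: m₂ = 1 / (0.04 + 0.049) ≈ 11.23596, MB₂ = 50.6 + 8.86 = 59.46, so M₂ = 11.23596 × 59.46 ≈ 668.0902 billion.
ΔM = M₂ − M₁ = 668.0902 − 436.2069 = 231.8833 billion.

ƒ231.88 billion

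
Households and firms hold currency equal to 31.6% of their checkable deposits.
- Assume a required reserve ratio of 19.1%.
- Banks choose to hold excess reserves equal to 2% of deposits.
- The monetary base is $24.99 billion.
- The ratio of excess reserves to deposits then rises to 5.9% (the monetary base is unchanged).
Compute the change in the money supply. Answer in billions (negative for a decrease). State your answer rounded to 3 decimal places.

Initially m₁ = (1 + 0.316) / (0.191 + 0.02 + 0.316) ≈ 2.497154, so M₁ = 2.497154 × 24.99 ≈ 62.4039 billion.
After the change m₂ = (1 + 0.316) / (0.191 + 0.059 + 0.316) ≈ 2.325088, so M₂ = 2.325088 × 24.99 ≈ 58.1039 billion.
ΔM = M₂ − M₁ = 58.1039 − 62.4039 = -4.3 billion.

-4.300 billion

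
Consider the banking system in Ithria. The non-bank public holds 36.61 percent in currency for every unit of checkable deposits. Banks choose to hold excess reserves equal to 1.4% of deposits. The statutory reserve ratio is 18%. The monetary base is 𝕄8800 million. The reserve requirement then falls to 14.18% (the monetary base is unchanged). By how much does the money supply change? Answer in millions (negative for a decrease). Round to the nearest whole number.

Initially m₁ = (1 + 0.3661) / (0.18 + 0.014 + 0.3661) ≈ 2.43903, so M₁ = 2.43903 × 8800 = 21463.464 million.
After the change m₂ = (1 + 0.3661) / (0.1418 + 0.014 + 0.3661) ≈ 2.61755, so M₂ = 2.61755 × 8800 = 23034.44 million.
ΔM = M₂ − M₁ = 23034.44 − 21463.464 = 1570.976 million.

𝕄1571 million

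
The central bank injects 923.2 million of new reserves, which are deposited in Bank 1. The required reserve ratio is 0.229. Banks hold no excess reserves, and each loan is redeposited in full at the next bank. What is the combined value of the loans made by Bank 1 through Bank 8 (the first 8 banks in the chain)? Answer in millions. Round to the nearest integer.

2720 million

Bank i lends (1 − rr)^i of the original deposit: Bank 1 lends 923.2·0.7710 = 711.7872, Bank 2 lends 923.2·0.7710² ≈ 548.7879, and so on.
Summing a geometric series: total = 923.2·[0.7710·(1 − 0.7710^8) / (1 − 0.7710)] ≈ 2720.1356 million.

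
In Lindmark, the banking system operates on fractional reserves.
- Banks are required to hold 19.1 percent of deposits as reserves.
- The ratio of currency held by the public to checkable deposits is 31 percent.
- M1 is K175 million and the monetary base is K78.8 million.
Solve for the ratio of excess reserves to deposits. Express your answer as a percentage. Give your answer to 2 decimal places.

Using m = M/MB = 175/78.8 ≈ 2.220812. Since m = (1 + c)/(c + rr + e), the denominator satisfies c + rr + e = (1 + c)/m = (1 + 0.31) / 2.220812 ≈ 0.589874.
With c = 0.31 and rr = 0.191, the ratio of excess reserves to deposits is 0.589874 − 0.31 − 0.191 = 0.088874.

8.89%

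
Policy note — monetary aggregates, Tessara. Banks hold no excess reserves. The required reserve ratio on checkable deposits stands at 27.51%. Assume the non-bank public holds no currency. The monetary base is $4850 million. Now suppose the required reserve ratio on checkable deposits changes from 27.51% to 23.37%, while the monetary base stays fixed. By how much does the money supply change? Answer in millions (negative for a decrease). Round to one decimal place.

$3123.1 million

Initially m₁ = 1 / (0.2751) ≈ 3.635042, so M₁ = 3.635042 × 4850 = 17629.9537 million.
After the change m₂ = 1 / (0.2337) ≈ 4.278990, so M₂ = 4.278990 × 4850 = 20753.1015 million.
ΔM = M₂ − M₁ = 20753.1015 − 17629.9537 = 3123.1478 million.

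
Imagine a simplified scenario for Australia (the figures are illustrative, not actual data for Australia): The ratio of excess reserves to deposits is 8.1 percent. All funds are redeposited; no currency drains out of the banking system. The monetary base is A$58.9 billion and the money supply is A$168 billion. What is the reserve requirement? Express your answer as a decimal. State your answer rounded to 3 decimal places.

0.270

Using m = M/MB = 168/58.9 ≈ 2.852292. Since m = (1 + c)/(c + rr + e), the denominator satisfies c + rr + e = (1 + c)/m = (1 + 0) / 2.852292 ≈ 0.350595.
With c = 0 and e = 0.081, the reserve requirement is 0.350595 − 0 − 0.081 = 0.269595.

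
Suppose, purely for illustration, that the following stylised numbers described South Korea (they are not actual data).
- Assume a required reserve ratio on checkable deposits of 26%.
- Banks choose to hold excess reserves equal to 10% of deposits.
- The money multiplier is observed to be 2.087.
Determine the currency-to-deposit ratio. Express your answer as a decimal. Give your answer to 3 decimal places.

Using m = 2.087. From m = (1 + c)/(c + rr + e), rearranging gives 1 + c = m·(c + rr + e), so c·(1 − m) = m·(rr + e) − 1.
Hence c = [m·(rr + e) − 1]/(1 − m) = [2.087 × (0.26 + 0.1) − 1] / (1 − 2.087) ≈ 0.228776.

0.229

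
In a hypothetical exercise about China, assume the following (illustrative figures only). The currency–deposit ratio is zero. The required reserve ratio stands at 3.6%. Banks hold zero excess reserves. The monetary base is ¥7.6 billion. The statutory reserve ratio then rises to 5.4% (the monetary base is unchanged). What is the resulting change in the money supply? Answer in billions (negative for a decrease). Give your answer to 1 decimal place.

-70.4 billion

Initially m₁ = 1 / (0.036) ≈ 27.7778, so M₁ = 27.7778 × 7.6 ≈ 211.1113 billion.
After the change m₂ = 1 / (0.054) ≈ 18.5185, so M₂ = 18.5185 × 7.6 = 140.7406 billion.
ΔM = M₂ − M₁ = 140.7406 − 211.1113 = -70.3707 billion.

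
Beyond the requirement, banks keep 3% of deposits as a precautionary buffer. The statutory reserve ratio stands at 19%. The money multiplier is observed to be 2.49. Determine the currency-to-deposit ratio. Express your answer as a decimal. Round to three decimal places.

0.303

Using m = 2.49. From m = (1 + c)/(c + rr + e), rearranging gives 1 + c = m·(c + rr + e), so c·(1 − m) = m·(rr + e) − 1.
Hence c = [m·(rr + e) − 1]/(1 − m) = [2.49 × (0.19 + 0.03) − 1] / (1 − 2.49) ≈ 0.303490.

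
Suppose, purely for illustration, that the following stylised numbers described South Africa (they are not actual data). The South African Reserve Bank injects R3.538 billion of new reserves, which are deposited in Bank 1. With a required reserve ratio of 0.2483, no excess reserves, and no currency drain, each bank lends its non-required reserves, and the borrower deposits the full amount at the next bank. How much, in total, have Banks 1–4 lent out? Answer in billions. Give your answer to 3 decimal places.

Bank i lends (1 − rr)^i of the original deposit: Bank 1 lends 3.538·0.7517 ≈ 2.6595, Bank 2 lends 3.538·0.7517² ≈ 1.9992, and so on.
Summing a geometric series: total = 3.538·[0.7517·(1 − 0.7517^4) / (1 − 0.7517)] ≈ 7.2911 billion.

R7.291 billion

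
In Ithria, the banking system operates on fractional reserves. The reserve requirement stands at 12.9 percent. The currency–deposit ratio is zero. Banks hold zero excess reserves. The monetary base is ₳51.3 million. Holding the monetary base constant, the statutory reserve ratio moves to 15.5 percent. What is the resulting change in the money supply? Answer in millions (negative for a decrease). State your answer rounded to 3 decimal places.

-66.707 million

Initially m₁ = 1 / (0.129) ≈ 7.751938, so M₁ = 7.751938 × 51.3 ≈ 397.6744 million.
After the change m₂ = 1 / (0.155) ≈ 6.451613, so M₂ = 6.451613 × 51.3 ≈ 330.9677 million.
ΔM = M₂ − M₁ = 330.9677 − 397.6744 = -66.7067 million.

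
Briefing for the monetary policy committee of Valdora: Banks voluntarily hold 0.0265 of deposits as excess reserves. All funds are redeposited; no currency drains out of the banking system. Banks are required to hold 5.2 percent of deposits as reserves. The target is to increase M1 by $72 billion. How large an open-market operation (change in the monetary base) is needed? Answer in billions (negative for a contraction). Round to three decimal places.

$5.652 billion

The money multiplier is m = 1 / (rr + e) = 1 / (0.052 + 0.0265) ≈ 12.738854.
ΔMB = ΔM / m = (+72) / 12.738854 ≈ 5.652 billion.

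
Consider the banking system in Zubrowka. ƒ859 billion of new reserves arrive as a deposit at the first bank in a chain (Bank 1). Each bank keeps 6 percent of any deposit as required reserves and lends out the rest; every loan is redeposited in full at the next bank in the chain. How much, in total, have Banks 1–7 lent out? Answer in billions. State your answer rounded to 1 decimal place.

Bank i lends (1 − rr)^i of the original deposit: Bank 1 lends 859·0.9400 = 807.4600, Bank 2 lends 859·0.9400² = 759.0124, and so on.
Summing a geometric series: total = 859·[0.9400·(1 − 0.9400^7) / (1 − 0.9400)] ≈ 4730.6714 billion.

ƒ4730.7 billion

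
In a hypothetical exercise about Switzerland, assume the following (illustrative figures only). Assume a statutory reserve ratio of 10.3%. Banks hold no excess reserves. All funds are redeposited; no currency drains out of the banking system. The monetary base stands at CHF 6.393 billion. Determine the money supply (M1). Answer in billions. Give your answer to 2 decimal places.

CHF 62.07 billion

With no currency drain or excess reserves, the money multiplier is m = 1/rr = 1/0.103 ≈ 9.7087.
Money supply M = m × MB = 9.7087 × 6.393 ≈ 62.0677 billion.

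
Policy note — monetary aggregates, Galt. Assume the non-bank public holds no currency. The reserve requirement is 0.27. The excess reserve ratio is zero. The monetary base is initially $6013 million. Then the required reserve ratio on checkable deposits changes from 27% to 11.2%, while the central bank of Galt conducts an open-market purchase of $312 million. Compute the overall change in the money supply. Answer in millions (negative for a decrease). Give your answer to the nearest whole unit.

$34203 million

Before: m₁ = 1 / (0.27) ≈ 3.70370, MB₁ = 6013, so M₁ = 3.70370 × 6013 = 22270.3481 million.
After: m₂ = 1 / (0.112) ≈ 8.92857, MB₂ = 6013 + 312 = 6325, so M₂ = 8.92857 × 6325 ≈ 56473.2053 million.
ΔM = M₂ − M₁ = 56473.2053 − 22270.3481 = 34202.8572 million.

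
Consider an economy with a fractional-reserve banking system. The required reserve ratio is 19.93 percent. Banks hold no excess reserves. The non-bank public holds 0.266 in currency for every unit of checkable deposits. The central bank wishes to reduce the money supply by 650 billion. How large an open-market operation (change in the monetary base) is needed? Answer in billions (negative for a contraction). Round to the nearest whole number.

-239 billion

The money multiplier is m = (1 + c) / (rr + c) = (1 + 0.266) / (0.1993 + 0.266) ≈ 2.7208.
ΔMB = ΔM / m = (−650) / 2.7208 ≈ -238.9003 billion.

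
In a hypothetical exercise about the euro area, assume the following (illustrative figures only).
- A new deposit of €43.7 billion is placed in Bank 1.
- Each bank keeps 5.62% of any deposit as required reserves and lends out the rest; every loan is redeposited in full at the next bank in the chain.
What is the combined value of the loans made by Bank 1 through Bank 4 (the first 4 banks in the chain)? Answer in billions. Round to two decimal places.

Bank i lends (1 − rr)^i of the original deposit: Bank 1 lends 43.7·0.9438 ≈ 41.2441, Bank 2 lends 43.7·0.9438² ≈ 38.9261, and so on.
Summing a geometric series: total = 43.7·[0.9438·(1 − 0.9438^4) / (1 − 0.9438)] ≈ 151.5825 billion.

€151.58 billion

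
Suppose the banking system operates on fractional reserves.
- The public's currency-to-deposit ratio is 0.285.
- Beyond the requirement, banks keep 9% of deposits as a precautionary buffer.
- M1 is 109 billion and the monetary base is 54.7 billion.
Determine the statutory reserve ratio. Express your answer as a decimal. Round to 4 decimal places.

0.2699

Using m = M/MB = 109/54.7 ≈ 1.992687. Since m = (1 + c)/(c + rr + e), the denominator satisfies c + rr + e = (1 + c)/m = (1 + 0.285) / 1.992687 ≈ 0.644858.
With c = 0.285 and e = 0.09, the statutory reserve ratio is 0.644858 − 0.285 − 0.09 = 0.269858.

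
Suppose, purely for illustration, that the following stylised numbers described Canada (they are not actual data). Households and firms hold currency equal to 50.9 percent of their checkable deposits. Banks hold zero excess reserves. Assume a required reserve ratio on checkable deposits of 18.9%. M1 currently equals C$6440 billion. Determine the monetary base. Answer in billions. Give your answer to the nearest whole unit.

The money multiplier is m = (1 + c) / (rr + c) = (1 + 0.509) / (0.189 + 0.509) ≈ 2.16189.
MB = M / m = 6440 / 2.16189 ≈ 2978.875 billion.

C$2979 billion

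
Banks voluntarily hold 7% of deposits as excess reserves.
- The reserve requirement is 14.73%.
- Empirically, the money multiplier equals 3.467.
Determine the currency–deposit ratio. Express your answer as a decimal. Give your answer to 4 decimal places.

0.1000

Using m = 3.467. From m = (1 + c)/(c + rr + e), rearranging gives 1 + c = m·(c + rr + e), so c·(1 − m) = m·(rr + e) − 1.
Hence c = [m·(rr + e) − 1]/(1 − m) = [3.467 × (0.1473 + 0.07) − 1] / (1 − 3.467) ≈ 0.099968.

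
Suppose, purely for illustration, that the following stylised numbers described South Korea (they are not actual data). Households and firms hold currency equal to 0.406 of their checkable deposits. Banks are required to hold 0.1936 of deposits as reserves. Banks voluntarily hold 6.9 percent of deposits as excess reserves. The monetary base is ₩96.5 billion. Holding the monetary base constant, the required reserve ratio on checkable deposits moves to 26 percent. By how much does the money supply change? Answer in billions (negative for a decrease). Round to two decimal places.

Initially m₁ = (1 + 0.406) / (0.1936 + 0.069 + 0.406) ≈ 2.10290, so M₁ = 2.10290 × 96.5 ≈ 202.9298 billion.
After the change m₂ = (1 + 0.406) / (0.26 + 0.069 + 0.406) ≈ 1.91293, so M₂ = 1.91293 × 96.5 ≈ 184.5977 billion.
ΔM = M₂ − M₁ = 184.5977 − 202.9298 = -18.3321 billion.

-18.33 billion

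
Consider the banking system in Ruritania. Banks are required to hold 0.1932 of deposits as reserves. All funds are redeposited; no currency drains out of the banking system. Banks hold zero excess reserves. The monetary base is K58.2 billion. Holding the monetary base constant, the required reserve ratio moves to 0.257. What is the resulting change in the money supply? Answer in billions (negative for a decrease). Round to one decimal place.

-74.8 billion

Initially m₁ = 1 / (0.1932) ≈ 5.1760, so M₁ = 5.1760 × 58.2 = 301.2432 billion.
After the change m₂ = 1 / (0.257) ≈ 3.8911, so M₂ = 3.8911 × 58.2 ≈ 226.462 billion.
ΔM = M₂ − M₁ = 226.462 − 301.2432 = -74.7812 billion.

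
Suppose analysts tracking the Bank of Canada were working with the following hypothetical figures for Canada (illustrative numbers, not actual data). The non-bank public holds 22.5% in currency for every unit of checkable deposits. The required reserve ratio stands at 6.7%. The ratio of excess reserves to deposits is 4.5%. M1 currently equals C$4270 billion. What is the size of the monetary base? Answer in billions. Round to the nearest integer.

C$1175 billion

The money multiplier is m = (1 + c) / (rr + e + c) = (1 + 0.225) / (0.067 + 0.045 + 0.225) ≈ 3.63501.
MB = M / m = 4270 / 3.63501 ≈ 1174.6873 billion.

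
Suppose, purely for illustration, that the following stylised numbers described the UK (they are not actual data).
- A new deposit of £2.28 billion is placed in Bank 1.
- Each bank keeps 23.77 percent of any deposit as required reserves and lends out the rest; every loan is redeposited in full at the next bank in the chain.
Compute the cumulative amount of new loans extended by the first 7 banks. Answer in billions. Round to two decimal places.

£6.22 billion

Bank i lends (1 − rr)^i of the original deposit: Bank 1 lends 2.28·0.7623 ≈ 1.7380, Bank 2 lends 2.28·0.7623² ≈ 1.3249, and so on.
Summing a geometric series: total = 2.28·[0.7623·(1 − 0.7623^7) / (1 − 0.7623)] ≈ 6.2182 billion.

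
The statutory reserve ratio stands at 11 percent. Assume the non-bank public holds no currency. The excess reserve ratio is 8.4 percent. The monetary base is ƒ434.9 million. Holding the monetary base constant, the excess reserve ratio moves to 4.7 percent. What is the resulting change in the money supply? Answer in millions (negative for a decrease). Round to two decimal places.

Initially m₁ = 1 / (0.11 + 0.084) ≈ 5.154639, so M₁ = 5.154639 × 434.9 ≈ 2241.7525 million.
After the change m₂ = 1 / (0.11 + 0.047) ≈ 6.369427, so M₂ = 6.369427 × 434.9 ≈ 2770.0638 million.
ΔM = M₂ − M₁ = 2770.0638 − 2241.7525 = 528.3113 million.

ƒ528.31 million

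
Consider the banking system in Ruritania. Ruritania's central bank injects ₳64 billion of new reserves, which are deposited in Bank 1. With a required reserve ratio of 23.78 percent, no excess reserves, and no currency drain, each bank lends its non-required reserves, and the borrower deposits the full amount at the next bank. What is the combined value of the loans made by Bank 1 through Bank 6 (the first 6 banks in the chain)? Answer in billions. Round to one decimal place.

₳164.9 billion

Bank i lends (1 − rr)^i of the original deposit: Bank 1 lends 64·0.7622 = 48.7808, Bank 2 lends 64·0.7622² ≈ 37.1807, and so on.
Summing a geometric series: total = 64·[0.7622·(1 − 0.7622^6) / (1 − 0.7622)] ≈ 164.9129 billion.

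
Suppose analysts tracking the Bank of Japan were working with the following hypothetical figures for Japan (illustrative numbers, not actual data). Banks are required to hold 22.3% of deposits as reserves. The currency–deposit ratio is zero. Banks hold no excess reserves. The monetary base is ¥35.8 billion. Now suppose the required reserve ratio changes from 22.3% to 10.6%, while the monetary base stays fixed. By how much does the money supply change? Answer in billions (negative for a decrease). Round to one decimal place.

Initially m₁ = 1 / (0.223) ≈ 4.4843, so M₁ = 4.4843 × 35.8 ≈ 160.5379 billion.
After the change m₂ = 1 / (0.106) ≈ 9.4340, so M₂ = 9.4340 × 35.8 = 337.7372 billion.
ΔM = M₂ − M₁ = 337.7372 − 160.5379 = 177.1993 billion.

¥177.2 billion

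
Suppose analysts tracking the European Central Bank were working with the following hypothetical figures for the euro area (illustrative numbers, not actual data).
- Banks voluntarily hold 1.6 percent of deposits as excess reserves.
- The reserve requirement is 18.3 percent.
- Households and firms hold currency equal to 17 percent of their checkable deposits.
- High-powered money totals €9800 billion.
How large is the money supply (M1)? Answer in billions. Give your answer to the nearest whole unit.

€31073 billion

The money multiplier is m = (1 + c) / (rr + e + c) = (1 + 0.17) / (0.183 + 0.016 + 0.17) ≈ 3.17073.
So M = m × MB = 3.17073 × 9800 = 31073.154 billion.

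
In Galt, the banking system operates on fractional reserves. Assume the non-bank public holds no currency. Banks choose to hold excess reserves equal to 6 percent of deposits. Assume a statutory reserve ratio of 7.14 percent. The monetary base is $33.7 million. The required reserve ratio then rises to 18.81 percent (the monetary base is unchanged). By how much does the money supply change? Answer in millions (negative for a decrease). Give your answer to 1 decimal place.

-120.6 million

Initially m₁ = 1 / (0.0714 + 0.06) ≈ 7.6104, so M₁ = 7.6104 × 33.7 ≈ 256.4705 million.
After the change m₂ = 1 / (0.1881 + 0.06) ≈ 4.0306, so M₂ = 4.0306 × 33.7 ≈ 135.8312 million.
ΔM = M₂ − M₁ = 135.8312 − 256.4705 = -120.6393 million.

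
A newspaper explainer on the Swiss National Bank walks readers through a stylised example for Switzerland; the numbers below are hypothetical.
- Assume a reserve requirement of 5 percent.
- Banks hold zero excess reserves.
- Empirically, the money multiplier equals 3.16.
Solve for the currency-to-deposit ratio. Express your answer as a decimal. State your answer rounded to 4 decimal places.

0.3898

Using m = 3.16. From m = (1 + c)/(c + rr + e), rearranging gives 1 + c = m·(c + rr + e), so c·(1 − m) = m·(rr + e) − 1.
Hence c = [m·(rr + e) − 1]/(1 − m) = [3.16 × (0.05 + 0) − 1] / (1 − 3.16) ≈ 0.389815.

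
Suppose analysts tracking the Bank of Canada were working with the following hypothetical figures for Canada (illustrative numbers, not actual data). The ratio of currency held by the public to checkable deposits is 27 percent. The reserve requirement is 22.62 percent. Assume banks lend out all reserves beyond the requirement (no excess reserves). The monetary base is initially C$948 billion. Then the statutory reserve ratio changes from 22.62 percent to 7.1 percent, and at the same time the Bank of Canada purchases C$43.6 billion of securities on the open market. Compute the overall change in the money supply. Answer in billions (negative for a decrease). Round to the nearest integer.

Before: m₁ = (1 + 0.27) / (0.2262 + 0.27) ≈ 2.5595, MB₁ = 948, so M₁ = 2.5595 × 948 = 2426.406 billion.
After: m₂ = (1 + 0.27) / (0.071 + 0.27) ≈ 3.7243, MB₂ = 948 + 43.6 = 991.6, so M₂ = 3.7243 × 991.6 ≈ 3693.0159 billion.
ΔM = M₂ − M₁ = 3693.0159 − 2426.406 = 1266.6099 billion.

C$1267 billion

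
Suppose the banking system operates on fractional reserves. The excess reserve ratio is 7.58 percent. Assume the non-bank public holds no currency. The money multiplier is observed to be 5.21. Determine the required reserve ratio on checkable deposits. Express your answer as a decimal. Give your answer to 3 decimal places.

0.116

Using m = 5.21. Since m = (1 + c)/(c + rr + e), the denominator satisfies c + rr + e = (1 + c)/m = (1 + 0) / 5.21 ≈ 0.191939.
With c = 0 and e = 0.0758, the required reserve ratio on checkable deposits is 0.191939 − 0 − 0.0758 = 0.116139.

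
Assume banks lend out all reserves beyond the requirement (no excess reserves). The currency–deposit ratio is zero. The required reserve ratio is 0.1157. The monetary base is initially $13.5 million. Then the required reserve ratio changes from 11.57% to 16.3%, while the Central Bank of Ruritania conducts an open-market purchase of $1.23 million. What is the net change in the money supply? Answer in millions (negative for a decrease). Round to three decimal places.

Before: m₁ = 1 / (0.1157) ≈ 8.643042, MB₁ = 13.5, so M₁ = 8.643042 × 13.5 ≈ 116.6811 million.
After: m₂ = 1 / (0.163) ≈ 6.134969, MB₂ = 13.5 + 1.23 = 14.73, so M₂ = 6.134969 × 14.73 ≈ 90.3681 million.
ΔM = M₂ − M₁ = 90.3681 − 116.6811 = -26.313 million.

-26.313 million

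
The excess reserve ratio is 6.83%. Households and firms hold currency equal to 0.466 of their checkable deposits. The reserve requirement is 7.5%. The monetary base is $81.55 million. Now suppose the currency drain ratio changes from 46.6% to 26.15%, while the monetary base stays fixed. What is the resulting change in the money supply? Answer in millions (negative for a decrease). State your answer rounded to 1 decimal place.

$57.9 million

Initially m₁ = (1 + 0.466) / (0.075 + 0.0683 + 0.466) ≈ 2.4060, so M₁ = 2.4060 × 81.55 = 196.2093 million.
After the change m₂ = (1 + 0.2615) / (0.075 + 0.0683 + 0.2615) ≈ 3.1164, so M₂ = 3.1164 × 81.55 ≈ 254.1424 million.
ΔM = M₂ − M₁ = 254.1424 − 196.2093 = 57.9331 million.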